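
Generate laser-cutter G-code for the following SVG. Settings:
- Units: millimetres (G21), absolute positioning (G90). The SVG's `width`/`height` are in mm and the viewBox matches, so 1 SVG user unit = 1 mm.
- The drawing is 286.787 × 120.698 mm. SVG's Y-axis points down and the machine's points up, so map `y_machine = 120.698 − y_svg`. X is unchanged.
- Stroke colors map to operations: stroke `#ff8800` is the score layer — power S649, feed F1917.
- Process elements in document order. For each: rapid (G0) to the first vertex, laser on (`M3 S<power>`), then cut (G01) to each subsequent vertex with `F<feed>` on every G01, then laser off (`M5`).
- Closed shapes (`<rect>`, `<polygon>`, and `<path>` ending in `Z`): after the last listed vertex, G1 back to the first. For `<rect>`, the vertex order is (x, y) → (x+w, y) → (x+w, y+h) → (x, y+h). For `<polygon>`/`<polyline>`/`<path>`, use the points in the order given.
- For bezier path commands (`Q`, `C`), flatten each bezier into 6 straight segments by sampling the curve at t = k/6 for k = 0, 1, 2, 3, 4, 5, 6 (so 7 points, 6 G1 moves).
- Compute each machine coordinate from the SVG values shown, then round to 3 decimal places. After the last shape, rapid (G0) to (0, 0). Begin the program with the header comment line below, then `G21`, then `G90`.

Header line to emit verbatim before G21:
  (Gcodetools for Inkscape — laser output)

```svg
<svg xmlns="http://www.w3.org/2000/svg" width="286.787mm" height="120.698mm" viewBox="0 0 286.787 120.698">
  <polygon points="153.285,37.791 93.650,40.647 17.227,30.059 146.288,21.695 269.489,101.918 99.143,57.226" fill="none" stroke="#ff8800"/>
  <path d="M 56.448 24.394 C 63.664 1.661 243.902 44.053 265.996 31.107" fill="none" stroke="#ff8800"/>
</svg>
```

(Gcodetools for Inkscape — laser output)
G21
G90
G0 X153.285 Y82.907
M3 S649
G01 X93.650 Y80.051 F1917
G01 X17.227 Y90.639 F1917
G01 X146.288 Y99.003 F1917
G01 X269.489 Y18.780 F1917
G01 X99.143 Y63.472 F1917
G01 X153.285 Y82.907 F1917
M5
G0 X56.448 Y96.304
M3 S649
G01 X72.941 Y102.801 F1917
G01 X109.073 Y101.790 F1917
G01 X155.643 Y96.618 F1917
G01 X203.453 Y90.629 F1917
G01 X243.304 Y87.172 F1917
G01 X265.996 Y89.591 F1917
M5
G0 X0.000 Y0.000

viewBox `0 0 286.787 120.698` with mm width/height → 1 unit = 1 mm. Flip: y_m = 120.698 − y_svg.

**Shape 1** — `<polygon>` closed polygon, stroke `#ff8800` → score (S649, F1917). Machine vertices: (153.285,82.907) → (93.650,80.051) → (17.227,90.639) → (146.288,99.003) → (269.489,18.780) → (99.143,63.472) → (153.285,82.907). Closed: final G1 returns to the first vertex.

**Shape 2** — `<path>` cubic bezier, stroke `#ff8800` → score (S649, F1917). Control points (SVG): P0=(56.448,24.394), P1=(63.664,1.661), P2=(243.902,44.053), P3=(265.996,31.107); sampled at t=k/6. Machine vertices: (56.448,96.304) → (72.941,102.801) → (109.073,101.790) → (155.643,96.618) → (203.453,90.629) → (243.304,87.172) → (265.996,89.591). Open path.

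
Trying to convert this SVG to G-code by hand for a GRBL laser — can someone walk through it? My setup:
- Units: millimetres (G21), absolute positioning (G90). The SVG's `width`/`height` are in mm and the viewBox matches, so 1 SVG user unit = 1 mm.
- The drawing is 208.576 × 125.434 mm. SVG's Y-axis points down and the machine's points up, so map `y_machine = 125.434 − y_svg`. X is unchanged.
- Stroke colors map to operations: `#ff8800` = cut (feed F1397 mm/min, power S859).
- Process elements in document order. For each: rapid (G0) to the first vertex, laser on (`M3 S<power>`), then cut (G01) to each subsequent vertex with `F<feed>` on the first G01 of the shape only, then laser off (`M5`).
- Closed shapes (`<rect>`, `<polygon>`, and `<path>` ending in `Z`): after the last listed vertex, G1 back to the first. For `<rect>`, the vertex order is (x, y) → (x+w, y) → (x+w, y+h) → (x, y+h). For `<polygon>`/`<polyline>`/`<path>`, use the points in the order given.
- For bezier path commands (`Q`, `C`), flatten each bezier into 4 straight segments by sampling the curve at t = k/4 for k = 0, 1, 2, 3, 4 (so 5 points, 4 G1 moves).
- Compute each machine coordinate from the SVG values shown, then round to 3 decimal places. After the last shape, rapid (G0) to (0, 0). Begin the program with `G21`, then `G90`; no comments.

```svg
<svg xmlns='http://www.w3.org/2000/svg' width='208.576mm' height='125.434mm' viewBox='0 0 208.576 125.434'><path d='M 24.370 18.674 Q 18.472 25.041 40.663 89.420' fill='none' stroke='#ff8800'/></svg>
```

Since the viewBox matches the mm dimensions, user units are millimetres directly. The only transform is the Y-flip y_m = 125.434 − y_svg.

Shape 1 is a quadratic bezier drawn with `<path>`. Its stroke #ff8800 means cut at S859, F1397. After flipping Y the toolpath is (24.370,106.760) → (23.177,99.951) → (25.494,85.890) → (31.323,64.578) → (40.663,36.014).

G21
G90
G0 X24.370 Y106.760
M3 S859
G01 X23.177 Y99.951 F1397
G01 X25.494 Y85.890
G01 X31.323 Y64.578
G01 X40.663 Y36.014
M5
G0 X0.000 Y0.000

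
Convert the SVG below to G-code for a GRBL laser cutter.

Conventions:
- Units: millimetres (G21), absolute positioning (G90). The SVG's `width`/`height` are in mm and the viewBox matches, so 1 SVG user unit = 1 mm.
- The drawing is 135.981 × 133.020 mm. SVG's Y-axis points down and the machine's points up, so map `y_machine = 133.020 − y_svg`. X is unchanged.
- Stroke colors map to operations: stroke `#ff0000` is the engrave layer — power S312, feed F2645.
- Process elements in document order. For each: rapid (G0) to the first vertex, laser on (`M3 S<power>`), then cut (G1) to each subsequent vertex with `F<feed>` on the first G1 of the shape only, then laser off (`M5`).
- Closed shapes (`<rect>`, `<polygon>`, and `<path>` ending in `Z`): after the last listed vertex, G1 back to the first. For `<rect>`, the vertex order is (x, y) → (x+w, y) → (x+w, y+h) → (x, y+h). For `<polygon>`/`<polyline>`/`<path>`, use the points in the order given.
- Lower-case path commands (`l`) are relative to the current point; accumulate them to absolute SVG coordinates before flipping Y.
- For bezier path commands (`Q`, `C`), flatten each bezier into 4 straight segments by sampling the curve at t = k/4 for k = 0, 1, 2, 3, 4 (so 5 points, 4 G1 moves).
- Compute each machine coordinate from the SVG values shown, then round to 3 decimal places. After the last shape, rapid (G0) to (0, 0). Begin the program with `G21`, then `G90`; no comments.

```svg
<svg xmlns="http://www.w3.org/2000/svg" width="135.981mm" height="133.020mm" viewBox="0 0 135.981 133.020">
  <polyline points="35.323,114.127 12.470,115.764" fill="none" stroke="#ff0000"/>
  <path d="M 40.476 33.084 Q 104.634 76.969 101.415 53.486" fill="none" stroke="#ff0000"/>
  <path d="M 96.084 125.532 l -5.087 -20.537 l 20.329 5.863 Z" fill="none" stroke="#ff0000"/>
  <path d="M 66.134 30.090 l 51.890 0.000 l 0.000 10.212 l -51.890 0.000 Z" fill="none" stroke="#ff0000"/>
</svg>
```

viewBox `0 0 135.981 133.020` with mm width/height → 1 unit = 1 mm. Flip: y_m = 133.020 − y_svg.

**Shape 1** — `<polyline>` line segment, stroke `#ff0000` → engrave (S312, F2645). Machine vertices: (35.323,18.893) → (12.470,17.256). Open path.

**Shape 2** — `<path>` quadratic bezier, stroke `#ff0000` → engrave (S312, F2645). Control points (SVG): P0=(40.476,33.084), P1=(104.634,76.969), P2=(101.415,53.486); sampled at t=k/4. Machine vertices: (40.476,99.936) → (68.344,82.204) → (87.790,72.893) → (98.813,72.003) → (101.415,79.534). Open path.

**Shape 3** — `<path>` regular polygon, stroke `#ff0000` → engrave (S312, F2645). Machine vertices: (96.084,7.488) → (90.997,28.025) → (111.326,22.162) → (96.084,7.488). Closed: final G1 returns to the first vertex.

**Shape 4** — `<path>` rectangle, stroke `#ff0000` → engrave (S312, F2645). Machine vertices: (66.134,102.930) → (118.024,102.930) → (118.024,92.718) → (66.134,92.718) → (66.134,102.930). Closed: final G1 returns to the first vertex.

G21
G90
G0 X35.323 Y18.893
M3 S312
G1 X12.470 Y17.256 F2645
M5
G0 X40.476 Y99.936
M3 S312
G1 X68.344 Y82.204 F2645
G1 X87.790 Y72.893
G1 X98.813 Y72.003
G1 X101.415 Y79.534
M5
G0 X96.084 Y7.488
M3 S312
G1 X90.997 Y28.025 F2645
G1 X111.326 Y22.162
G1 X96.084 Y7.488
M5
G0 X66.134 Y102.930
M3 S312
G1 X118.024 Y102.930 F2645
G1 X118.024 Y92.718
G1 X66.134 Y92.718
G1 X66.134 Y102.930
M5
G0 X0.000 Y0.000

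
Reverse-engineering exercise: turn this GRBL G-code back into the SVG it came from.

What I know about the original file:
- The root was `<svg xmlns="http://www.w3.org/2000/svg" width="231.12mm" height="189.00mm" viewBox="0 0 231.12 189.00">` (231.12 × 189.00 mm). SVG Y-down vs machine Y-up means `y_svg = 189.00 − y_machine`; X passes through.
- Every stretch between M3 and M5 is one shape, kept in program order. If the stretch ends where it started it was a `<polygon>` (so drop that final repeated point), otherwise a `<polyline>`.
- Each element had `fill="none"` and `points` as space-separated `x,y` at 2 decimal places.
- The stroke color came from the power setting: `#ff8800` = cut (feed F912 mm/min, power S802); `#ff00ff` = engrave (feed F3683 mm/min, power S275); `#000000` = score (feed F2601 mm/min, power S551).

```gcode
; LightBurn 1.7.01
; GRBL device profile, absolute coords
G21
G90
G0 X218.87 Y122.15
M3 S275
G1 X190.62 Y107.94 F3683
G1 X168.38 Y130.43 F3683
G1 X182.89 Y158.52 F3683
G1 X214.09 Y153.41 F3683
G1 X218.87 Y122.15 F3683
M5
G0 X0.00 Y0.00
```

<svg xmlns="http://www.w3.org/2000/svg" width="231.12mm" height="189.00mm" viewBox="0 0 231.12 189.00">
  <polygon points="218.87,66.85 190.62,81.06 168.38,58.57 182.89,30.48 214.09,35.59" fill="none" stroke="#ff00ff"/>
</svg>

Each laser-on run becomes one SVG element. Flip Y back into SVG space with y_svg = 189.00 − y_machine. Every run uses S275, so all elements get stroke `#ff00ff` (engrave).

Run 1: The run returns to its start, so emit a `<polygon>` with points (Y-flipped): 218.87,66.85 190.62,81.06 168.38,58.57 182.89,30.48 214.09,35.59.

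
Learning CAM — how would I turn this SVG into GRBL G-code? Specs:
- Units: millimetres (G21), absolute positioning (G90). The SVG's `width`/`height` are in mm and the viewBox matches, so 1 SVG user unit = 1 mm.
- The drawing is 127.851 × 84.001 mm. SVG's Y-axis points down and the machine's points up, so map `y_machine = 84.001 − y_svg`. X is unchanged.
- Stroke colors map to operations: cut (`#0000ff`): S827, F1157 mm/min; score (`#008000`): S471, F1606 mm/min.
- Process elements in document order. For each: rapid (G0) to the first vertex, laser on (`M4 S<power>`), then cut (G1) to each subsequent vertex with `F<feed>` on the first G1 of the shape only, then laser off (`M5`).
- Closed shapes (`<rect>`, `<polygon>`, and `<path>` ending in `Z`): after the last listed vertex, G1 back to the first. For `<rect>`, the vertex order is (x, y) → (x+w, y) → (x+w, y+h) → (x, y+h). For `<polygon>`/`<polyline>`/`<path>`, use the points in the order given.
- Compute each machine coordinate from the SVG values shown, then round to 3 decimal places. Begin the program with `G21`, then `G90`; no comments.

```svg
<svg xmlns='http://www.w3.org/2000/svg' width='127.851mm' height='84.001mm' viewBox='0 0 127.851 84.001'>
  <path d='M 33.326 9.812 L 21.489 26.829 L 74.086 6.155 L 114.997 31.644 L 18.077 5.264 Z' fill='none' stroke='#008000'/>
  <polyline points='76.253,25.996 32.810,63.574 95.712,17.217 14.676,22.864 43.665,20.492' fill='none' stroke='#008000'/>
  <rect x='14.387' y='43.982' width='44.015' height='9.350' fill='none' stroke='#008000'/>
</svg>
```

G21
G90
G0 X33.326 Y74.189
M4 S471
G1 X21.489 Y57.172 F1606
G1 X74.086 Y77.846
G1 X114.997 Y52.357
G1 X18.077 Y78.737
G1 X33.326 Y74.189
M5
G0 X76.253 Y58.005
M4 S471
G1 X32.810 Y20.427 F1606
G1 X95.712 Y66.784
G1 X14.676 Y61.137
G1 X43.665 Y63.509
M5
G0 X14.387 Y40.019
M4 S471
G1 X58.402 Y40.019 F1606
G1 X58.402 Y30.669
G1 X14.387 Y30.669
G1 X14.387 Y40.019
M5

Since the viewBox matches the mm dimensions, user units are millimetres directly. The only transform is the Y-flip y_m = 84.001 − y_svg.

Shape 1 is a closed polygon drawn with `<path>`. Its stroke #008000 means score at S471, F1606. After flipping Y the toolpath is (33.326,74.189) → (21.489,57.172) → (74.086,77.846) → (114.997,52.357) → (18.077,78.737) → (33.326,74.189), returning to the start.

Shape 2 is a open polyline drawn with `<polyline>`. Its stroke #008000 means score at S471, F1606. After flipping Y the toolpath is (76.253,58.005) → (32.810,20.427) → (95.712,66.784) → (14.676,61.137) → (43.665,63.509).

Shape 3 is a rectangle drawn with `<rect>`. Its stroke #008000 means score at S471, F1606. After flipping Y the toolpath is (14.387,40.019) → (58.402,40.019) → (58.402,30.669) → (14.387,30.669) → (14.387,40.019), returning to the start.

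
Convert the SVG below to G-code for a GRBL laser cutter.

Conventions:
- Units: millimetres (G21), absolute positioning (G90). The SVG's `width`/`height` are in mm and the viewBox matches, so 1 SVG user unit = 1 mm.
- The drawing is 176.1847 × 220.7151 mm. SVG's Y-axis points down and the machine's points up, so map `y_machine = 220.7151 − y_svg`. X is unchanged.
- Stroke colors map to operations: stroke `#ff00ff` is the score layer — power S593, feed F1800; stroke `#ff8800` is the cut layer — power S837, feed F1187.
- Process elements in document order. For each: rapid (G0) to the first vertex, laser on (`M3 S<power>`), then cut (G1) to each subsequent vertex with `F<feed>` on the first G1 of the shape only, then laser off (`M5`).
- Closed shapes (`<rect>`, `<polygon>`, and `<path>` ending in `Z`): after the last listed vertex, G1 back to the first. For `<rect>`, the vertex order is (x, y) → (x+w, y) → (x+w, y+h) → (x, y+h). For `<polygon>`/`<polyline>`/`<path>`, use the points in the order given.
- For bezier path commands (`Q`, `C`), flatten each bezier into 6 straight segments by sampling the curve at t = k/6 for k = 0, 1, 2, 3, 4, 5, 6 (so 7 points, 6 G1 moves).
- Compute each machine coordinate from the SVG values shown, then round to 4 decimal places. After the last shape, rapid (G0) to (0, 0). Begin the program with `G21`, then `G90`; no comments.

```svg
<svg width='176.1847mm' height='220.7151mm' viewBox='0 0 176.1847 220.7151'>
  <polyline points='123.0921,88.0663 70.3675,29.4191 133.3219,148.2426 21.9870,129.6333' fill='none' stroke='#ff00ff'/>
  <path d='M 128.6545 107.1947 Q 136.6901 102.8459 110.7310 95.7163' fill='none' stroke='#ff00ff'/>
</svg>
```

1 u = 1 mm; y_m = 220.7151 − y.

[1] `<polyline>` open polyline, #ff00ff→score S593 F1800: (123.0921,132.6488) → (70.3675,191.2960) → (133.3219,72.4725) → (21.9870,91.0818)

[2] `<path>` quadratic bezier, #ff00ff→score S593 F1800: (128.6545,113.5204) → (130.3887,115.0472) → (130.2344,116.7286) → (128.1914,118.5644) → (124.2599,120.5547) → (118.4397,122.6995) → (110.7310,124.9988)

G21
G90
G0 X123.0921 Y132.6488
M3 S593
G1 X70.3675 Y191.2960 F1800
G1 X133.3219 Y72.4725
G1 X21.9870 Y91.0818
M5
G0 X128.6545 Y113.5204
M3 S593
G1 X130.3887 Y115.0472 F1800
G1 X130.2344 Y116.7286
G1 X128.1914 Y118.5644
G1 X124.2599 Y120.5547
G1 X118.4397 Y122.6995
G1 X110.7310 Y124.9988
M5
G0 X0.0000 Y0.0000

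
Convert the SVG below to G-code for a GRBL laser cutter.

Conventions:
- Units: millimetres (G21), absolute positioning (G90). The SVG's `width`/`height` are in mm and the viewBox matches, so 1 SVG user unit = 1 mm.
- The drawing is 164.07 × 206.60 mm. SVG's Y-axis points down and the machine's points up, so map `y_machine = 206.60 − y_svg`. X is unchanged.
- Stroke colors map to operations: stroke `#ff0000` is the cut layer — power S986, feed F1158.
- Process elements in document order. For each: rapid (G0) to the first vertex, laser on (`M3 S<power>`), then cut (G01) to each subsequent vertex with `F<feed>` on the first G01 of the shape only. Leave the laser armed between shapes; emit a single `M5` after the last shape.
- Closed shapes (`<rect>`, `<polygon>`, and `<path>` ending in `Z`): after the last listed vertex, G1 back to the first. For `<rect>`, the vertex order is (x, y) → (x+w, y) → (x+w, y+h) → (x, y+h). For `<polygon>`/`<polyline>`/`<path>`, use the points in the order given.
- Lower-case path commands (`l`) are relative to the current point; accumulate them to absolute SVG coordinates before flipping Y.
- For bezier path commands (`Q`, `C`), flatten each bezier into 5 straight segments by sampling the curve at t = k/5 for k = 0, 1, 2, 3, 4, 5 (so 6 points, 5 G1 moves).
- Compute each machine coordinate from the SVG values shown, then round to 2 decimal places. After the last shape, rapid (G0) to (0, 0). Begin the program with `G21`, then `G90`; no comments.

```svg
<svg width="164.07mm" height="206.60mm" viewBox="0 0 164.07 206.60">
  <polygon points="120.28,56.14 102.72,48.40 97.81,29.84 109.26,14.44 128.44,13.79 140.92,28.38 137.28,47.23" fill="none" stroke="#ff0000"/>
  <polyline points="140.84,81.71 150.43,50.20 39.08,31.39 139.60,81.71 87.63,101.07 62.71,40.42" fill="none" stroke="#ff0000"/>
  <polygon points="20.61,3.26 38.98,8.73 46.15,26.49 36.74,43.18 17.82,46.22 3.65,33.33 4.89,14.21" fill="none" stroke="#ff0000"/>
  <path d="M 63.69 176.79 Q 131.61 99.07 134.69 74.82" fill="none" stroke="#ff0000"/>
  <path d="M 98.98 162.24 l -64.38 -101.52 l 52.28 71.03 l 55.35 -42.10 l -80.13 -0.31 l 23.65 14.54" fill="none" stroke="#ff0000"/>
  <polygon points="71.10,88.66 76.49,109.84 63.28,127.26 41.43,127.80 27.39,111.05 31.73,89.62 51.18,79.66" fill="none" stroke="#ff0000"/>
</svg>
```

viewBox `0 0 164.07 206.60` with mm width/height → 1 unit = 1 mm. Flip: y_m = 206.60 − y_svg.

**Shape 1** — `<polygon>` regular polygon, stroke `#ff0000` → cut (S986, F1158). Machine vertices: (120.28,150.46) → (102.72,158.20) → (97.81,176.76) → (109.26,192.16) → (128.44,192.81) → (140.92,178.22) → (137.28,159.37) → (120.28,150.46). Closed: final G1 returns to the first vertex.

**Shape 2** — `<polyline>` open polyline, stroke `#ff0000` → cut (S986, F1158). Machine vertices: (140.84,124.89) → (150.43,156.40) → (39.08,175.21) → (139.60,124.89) → (87.63,105.53) → (62.71,166.18). Open path.

**Shape 3** — `<polygon>` regular polygon, stroke `#ff0000` → cut (S986, F1158). Machine vertices: (20.61,203.34) → (38.98,197.87) → (46.15,180.11) → (36.74,163.42) → (17.82,160.38) → (3.65,173.27) → (4.89,192.39) → (20.61,203.34). Closed: final G1 returns to the first vertex.

**Shape 4** — `<path>` quadratic bezier, stroke `#ff0000` → cut (S986, F1158). Control points (SVG): P0=(63.69,176.79), P1=(131.61,99.07), P2=(134.69,74.82); sampled at t=k/5. Machine vertices: (63.69,29.81) → (88.26,58.76) → (107.65,83.43) → (121.85,103.82) → (130.86,119.94) → (134.69,131.78). Open path.

**Shape 5** — `<path>` open polyline, stroke `#ff0000` → cut (S986, F1158). Machine vertices: (98.98,44.36) → (34.60,145.88) → (86.88,74.85) → (142.23,116.95) → (62.10,117.26) → (85.75,102.72). Open path.

**Shape 6** — `<polygon>` regular polygon, stroke `#ff0000` → cut (S986, F1158). Machine vertices: (71.10,117.94) → (76.49,96.76) → (63.28,79.34) → (41.43,78.80) → (27.39,95.55) → (31.73,116.98) → (51.18,126.94) → (71.10,117.94). Closed: final G1 returns to the first vertex.

G21
G90
G0 X120.28 Y150.46
M3 S986
G01 X102.72 Y158.20 F1158
G01 X97.81 Y176.76
G01 X109.26 Y192.16
G01 X128.44 Y192.81
G01 X140.92 Y178.22
G01 X137.28 Y159.37
G01 X120.28 Y150.46
G0 X140.84 Y124.89
M3 S986
G01 X150.43 Y156.40 F1158
G01 X39.08 Y175.21
G01 X139.60 Y124.89
G01 X87.63 Y105.53
G01 X62.71 Y166.18
G0 X20.61 Y203.34
M3 S986
G01 X38.98 Y197.87 F1158
G01 X46.15 Y180.11
G01 X36.74 Y163.42
G01 X17.82 Y160.38
G01 X3.65 Y173.27
G01 X4.89 Y192.39
G01 X20.61 Y203.34
G0 X63.69 Y29.81
M3 S986
G01 X88.26 Y58.76 F1158
G01 X107.65 Y83.43
G01 X121.85 Y103.82
G01 X130.86 Y119.94
G01 X134.69 Y131.78
G0 X98.98 Y44.36
M3 S986
G01 X34.60 Y145.88 F1158
G01 X86.88 Y74.85
G01 X142.23 Y116.95
G01 X62.10 Y117.26
G01 X85.75 Y102.72
G0 X71.10 Y117.94
M3 S986
G01 X76.49 Y96.76 F1158
G01 X63.28 Y79.34
G01 X41.43 Y78.80
G01 X27.39 Y95.55
G01 X31.73 Y116.98
G01 X51.18 Y126.94
G01 X71.10 Y117.94
M5
G0 X0.00 Y0.00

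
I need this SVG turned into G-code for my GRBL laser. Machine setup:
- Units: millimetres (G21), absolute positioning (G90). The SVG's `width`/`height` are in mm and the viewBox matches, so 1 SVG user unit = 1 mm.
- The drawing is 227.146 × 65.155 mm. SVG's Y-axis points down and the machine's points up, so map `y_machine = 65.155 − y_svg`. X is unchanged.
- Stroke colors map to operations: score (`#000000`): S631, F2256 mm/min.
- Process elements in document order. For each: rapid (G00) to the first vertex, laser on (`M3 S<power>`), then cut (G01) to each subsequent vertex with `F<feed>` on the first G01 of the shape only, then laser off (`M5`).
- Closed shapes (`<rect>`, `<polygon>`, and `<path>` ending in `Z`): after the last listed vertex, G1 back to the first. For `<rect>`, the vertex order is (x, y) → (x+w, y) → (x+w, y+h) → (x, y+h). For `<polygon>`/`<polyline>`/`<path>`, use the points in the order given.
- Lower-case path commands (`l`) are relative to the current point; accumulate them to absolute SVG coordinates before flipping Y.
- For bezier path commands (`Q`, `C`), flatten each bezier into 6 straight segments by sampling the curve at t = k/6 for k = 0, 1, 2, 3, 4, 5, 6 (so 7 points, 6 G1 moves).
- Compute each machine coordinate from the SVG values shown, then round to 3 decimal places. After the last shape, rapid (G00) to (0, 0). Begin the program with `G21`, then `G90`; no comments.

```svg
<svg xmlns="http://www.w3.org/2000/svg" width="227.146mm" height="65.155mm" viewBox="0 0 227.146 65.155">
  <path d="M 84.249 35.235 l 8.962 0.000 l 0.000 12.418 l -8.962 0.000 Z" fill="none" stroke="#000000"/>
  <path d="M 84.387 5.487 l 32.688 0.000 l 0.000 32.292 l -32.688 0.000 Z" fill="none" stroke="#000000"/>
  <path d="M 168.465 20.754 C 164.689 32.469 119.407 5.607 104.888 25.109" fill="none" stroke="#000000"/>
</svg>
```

G21
G90
G00 X84.249 Y29.920
M3 S631
G01 X93.211 Y29.920 F2256
G01 X93.211 Y17.502
G01 X84.249 Y17.502
G01 X84.249 Y29.920
M5
G00 X84.387 Y59.668
M3 S631
G01 X117.075 Y59.668 F2256
G01 X117.075 Y27.376
G01 X84.387 Y27.376
G01 X84.387 Y59.668
M5
G00 X168.465 Y44.401
M3 S631
G01 X163.453 Y41.365 F2256
G01 X153.530 Y42.399
G01 X140.705 Y45.144
G01 X126.985 Y47.239
G01 X114.377 Y46.327
G01 X104.888 Y40.046
M5
G00 X0.000 Y0.000

1 u = 1 mm; y_m = 65.155 − y.

[1] `<path>` rectangle, #000000→score S631 F2256: (84.249,29.920) → (93.211,29.920) → (93.211,17.502) → (84.249,17.502) → (84.249,29.920) (closed)

[2] `<path>` rectangle, #000000→score S631 F2256: (84.387,59.668) → (117.075,59.668) → (117.075,27.376) → (84.387,27.376) → (84.387,59.668) (closed)

[3] `<path>` cubic bezier, #000000→score S631 F2256: (168.465,44.401) → (163.453,41.365) → (153.530,42.399) → (140.705,45.144) → (126.985,47.239) → (114.377,46.327) → (104.888,40.046)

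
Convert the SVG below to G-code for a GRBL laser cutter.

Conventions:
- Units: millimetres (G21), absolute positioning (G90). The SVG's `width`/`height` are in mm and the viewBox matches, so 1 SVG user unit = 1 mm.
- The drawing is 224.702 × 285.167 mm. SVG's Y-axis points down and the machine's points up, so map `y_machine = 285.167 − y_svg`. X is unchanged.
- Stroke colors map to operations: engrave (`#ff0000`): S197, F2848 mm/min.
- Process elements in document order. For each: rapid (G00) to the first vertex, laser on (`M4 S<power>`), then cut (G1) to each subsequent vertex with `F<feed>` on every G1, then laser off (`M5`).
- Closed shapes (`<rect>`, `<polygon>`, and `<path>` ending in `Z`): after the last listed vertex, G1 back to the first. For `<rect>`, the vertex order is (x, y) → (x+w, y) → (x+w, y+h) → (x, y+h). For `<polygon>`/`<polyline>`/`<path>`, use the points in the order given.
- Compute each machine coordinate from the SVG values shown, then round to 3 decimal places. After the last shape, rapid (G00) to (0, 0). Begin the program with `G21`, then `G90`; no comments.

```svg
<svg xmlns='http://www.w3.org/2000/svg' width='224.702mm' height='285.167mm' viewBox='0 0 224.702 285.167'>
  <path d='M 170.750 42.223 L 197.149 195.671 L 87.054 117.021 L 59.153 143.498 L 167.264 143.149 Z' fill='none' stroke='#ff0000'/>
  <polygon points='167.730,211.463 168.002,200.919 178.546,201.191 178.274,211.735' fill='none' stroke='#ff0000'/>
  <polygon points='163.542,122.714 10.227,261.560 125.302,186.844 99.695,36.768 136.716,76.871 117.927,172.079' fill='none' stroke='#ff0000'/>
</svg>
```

G21
G90
G00 X170.750 Y242.944
M4 S197
G1 X197.149 Y89.496 F2848
G1 X87.054 Y168.146 F2848
G1 X59.153 Y141.669 F2848
G1 X167.264 Y142.018 F2848
G1 X170.750 Y242.944 F2848
M5
G00 X167.730 Y73.704
M4 S197
G1 X168.002 Y84.248 F2848
G1 X178.546 Y83.976 F2848
G1 X178.274 Y73.432 F2848
G1 X167.730 Y73.704 F2848
M5
G00 X163.542 Y162.453
M4 S197
G1 X10.227 Y23.607 F2848
G1 X125.302 Y98.323 F2848
G1 X99.695 Y248.399 F2848
G1 X136.716 Y208.296 F2848
G1 X117.927 Y113.088 F2848
G1 X163.542 Y162.453 F2848
M5
G00 X0.000 Y0.000

viewBox `0 0 224.702 285.167` with mm width/height → 1 unit = 1 mm. Flip: y_m = 285.167 − y_svg.

**Shape 1** — `<path>` closed polygon, stroke `#ff0000` → engrave (S197, F2848). Machine vertices: (170.750,242.944) → (197.149,89.496) → (87.054,168.146) → (59.153,141.669) → (167.264,142.018) → (170.750,242.944). Closed: final G1 returns to the first vertex.

**Shape 2** — `<polygon>` regular polygon, stroke `#ff0000` → engrave (S197, F2848). Machine vertices: (167.730,73.704) → (168.002,84.248) → (178.546,83.976) → (178.274,73.432) → (167.730,73.704). Closed: final G1 returns to the first vertex.

**Shape 3** — `<polygon>` closed polygon, stroke `#ff0000` → engrave (S197, F2848). Machine vertices: (163.542,162.453) → (10.227,23.607) → (125.302,98.323) → (99.695,248.399) → (136.716,208.296) → (117.927,113.088) → (163.542,162.453). Closed: final G1 returns to the first vertex.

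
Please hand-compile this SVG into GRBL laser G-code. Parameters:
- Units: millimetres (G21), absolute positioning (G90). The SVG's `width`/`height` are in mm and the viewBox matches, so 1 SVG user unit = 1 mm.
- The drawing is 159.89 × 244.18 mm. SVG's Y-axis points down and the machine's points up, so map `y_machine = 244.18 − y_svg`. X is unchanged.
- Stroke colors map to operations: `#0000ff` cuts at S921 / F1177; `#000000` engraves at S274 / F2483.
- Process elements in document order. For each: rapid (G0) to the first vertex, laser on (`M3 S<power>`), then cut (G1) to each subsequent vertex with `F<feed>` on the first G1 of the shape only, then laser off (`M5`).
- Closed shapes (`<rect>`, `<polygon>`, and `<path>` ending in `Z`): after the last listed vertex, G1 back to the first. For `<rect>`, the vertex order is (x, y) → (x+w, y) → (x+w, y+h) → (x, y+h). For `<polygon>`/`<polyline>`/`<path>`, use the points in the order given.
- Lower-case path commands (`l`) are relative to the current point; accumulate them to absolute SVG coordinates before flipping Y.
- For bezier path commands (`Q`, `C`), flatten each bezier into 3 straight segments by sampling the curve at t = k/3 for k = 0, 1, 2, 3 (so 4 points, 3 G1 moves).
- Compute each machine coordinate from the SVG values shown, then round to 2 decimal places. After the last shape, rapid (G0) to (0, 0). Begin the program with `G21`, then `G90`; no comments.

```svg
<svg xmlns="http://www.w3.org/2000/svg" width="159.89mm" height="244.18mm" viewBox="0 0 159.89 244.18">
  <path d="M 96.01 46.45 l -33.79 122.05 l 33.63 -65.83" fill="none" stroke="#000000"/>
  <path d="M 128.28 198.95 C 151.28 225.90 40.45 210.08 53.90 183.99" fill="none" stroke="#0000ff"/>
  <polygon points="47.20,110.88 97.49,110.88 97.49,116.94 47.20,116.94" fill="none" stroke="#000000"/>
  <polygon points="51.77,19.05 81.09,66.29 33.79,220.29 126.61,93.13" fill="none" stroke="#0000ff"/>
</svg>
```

G21
G90
G0 X96.01 Y197.73
M3 S274
G1 X62.22 Y75.68 F2483
G1 X95.85 Y141.51
M5
G0 X128.28 Y45.23
M3 S921
G1 X116.23 Y31.33 F1177
G1 X72.32 Y38.73
G1 X53.90 Y60.19
M5
G0 X47.20 Y133.30
M3 S274
G1 X97.49 Y133.30 F2483
G1 X97.49 Y127.24
G1 X47.20 Y127.24
G1 X47.20 Y133.30
M5
G0 X51.77 Y225.13
M3 S921
G1 X81.09 Y177.89 F1177
G1 X33.79 Y23.89
G1 X126.61 Y151.05
G1 X51.77 Y225.13
M5
G0 X0.00 Y0.00

Since the viewBox matches the mm dimensions, user units are millimetres directly. The only transform is the Y-flip y_m = 244.18 − y_svg.

Shape 1 is a open polyline drawn with `<path>`. Its stroke #000000 means engrave at S274, F2483. After flipping Y the toolpath is (96.01,197.73) → (62.22,75.68) → (95.85,141.51).

Shape 2 is a cubic bezier drawn with `<path>`. Its stroke #0000ff means cut at S921, F1177. After flipping Y the toolpath is (128.28,45.23) → (116.23,31.33) → (72.32,38.73) → (53.90,60.19).

Shape 3 is a rectangle drawn with `<polygon>`. Its stroke #000000 means engrave at S274, F2483. After flipping Y the toolpath is (47.20,133.30) → (97.49,133.30) → (97.49,127.24) → (47.20,127.24) → (47.20,133.30), returning to the start.

Shape 4 is a closed polygon drawn with `<polygon>`. Its stroke #0000ff means cut at S921, F1177. After flipping Y the toolpath is (51.77,225.13) → (81.09,177.89) → (33.79,23.89) → (126.61,151.05) → (51.77,225.13), returning to the start.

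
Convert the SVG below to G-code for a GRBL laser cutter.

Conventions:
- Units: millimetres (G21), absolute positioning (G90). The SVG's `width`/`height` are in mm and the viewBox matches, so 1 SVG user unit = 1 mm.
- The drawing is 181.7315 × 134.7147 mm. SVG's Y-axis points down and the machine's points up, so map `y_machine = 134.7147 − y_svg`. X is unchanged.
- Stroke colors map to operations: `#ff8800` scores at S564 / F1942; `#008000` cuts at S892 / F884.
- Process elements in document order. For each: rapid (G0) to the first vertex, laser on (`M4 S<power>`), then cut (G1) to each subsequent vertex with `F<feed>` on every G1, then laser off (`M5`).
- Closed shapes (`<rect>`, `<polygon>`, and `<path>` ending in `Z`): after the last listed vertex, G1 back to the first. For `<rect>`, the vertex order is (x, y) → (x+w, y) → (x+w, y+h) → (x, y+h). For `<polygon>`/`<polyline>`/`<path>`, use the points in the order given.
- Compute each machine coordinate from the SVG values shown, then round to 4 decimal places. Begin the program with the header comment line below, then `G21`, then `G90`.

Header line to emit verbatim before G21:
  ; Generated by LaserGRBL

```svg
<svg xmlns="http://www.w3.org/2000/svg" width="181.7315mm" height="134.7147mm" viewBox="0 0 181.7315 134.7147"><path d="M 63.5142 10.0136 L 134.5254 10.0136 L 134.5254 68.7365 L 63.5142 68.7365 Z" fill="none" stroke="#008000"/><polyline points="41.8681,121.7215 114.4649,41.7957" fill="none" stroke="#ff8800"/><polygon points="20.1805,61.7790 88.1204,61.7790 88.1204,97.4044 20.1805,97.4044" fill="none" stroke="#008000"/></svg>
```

1 u = 1 mm; y_m = 134.7147 − y.

[1] `<path>` rectangle, #008000→cut S892 F884: (63.5142,124.7011) → (134.5254,124.7011) → (134.5254,65.9782) → (63.5142,65.9782) → (63.5142,124.7011) (closed)

[2] `<polyline>` line segment, #ff8800→score S564 F1942: (41.8681,12.9932) → (114.4649,92.9190)

[3] `<polygon>` rectangle, #008000→cut S892 F884: (20.1805,72.9357) → (88.1204,72.9357) → (88.1204,37.3103) → (20.1805,37.3103) → (20.1805,72.9357) (closed)

; Generated by LaserGRBL
G21
G90
G0 X63.5142 Y124.7011
M4 S892
G1 X134.5254 Y124.7011 F884
G1 X134.5254 Y65.9782 F884
G1 X63.5142 Y65.9782 F884
G1 X63.5142 Y124.7011 F884
M5
G0 X41.8681 Y12.9932
M4 S564
G1 X114.4649 Y92.9190 F1942
M5
G0 X20.1805 Y72.9357
M4 S892
G1 X88.1204 Y72.9357 F884
G1 X88.1204 Y37.3103 F884
G1 X20.1805 Y37.3103 F884
G1 X20.1805 Y72.9357 F884
M5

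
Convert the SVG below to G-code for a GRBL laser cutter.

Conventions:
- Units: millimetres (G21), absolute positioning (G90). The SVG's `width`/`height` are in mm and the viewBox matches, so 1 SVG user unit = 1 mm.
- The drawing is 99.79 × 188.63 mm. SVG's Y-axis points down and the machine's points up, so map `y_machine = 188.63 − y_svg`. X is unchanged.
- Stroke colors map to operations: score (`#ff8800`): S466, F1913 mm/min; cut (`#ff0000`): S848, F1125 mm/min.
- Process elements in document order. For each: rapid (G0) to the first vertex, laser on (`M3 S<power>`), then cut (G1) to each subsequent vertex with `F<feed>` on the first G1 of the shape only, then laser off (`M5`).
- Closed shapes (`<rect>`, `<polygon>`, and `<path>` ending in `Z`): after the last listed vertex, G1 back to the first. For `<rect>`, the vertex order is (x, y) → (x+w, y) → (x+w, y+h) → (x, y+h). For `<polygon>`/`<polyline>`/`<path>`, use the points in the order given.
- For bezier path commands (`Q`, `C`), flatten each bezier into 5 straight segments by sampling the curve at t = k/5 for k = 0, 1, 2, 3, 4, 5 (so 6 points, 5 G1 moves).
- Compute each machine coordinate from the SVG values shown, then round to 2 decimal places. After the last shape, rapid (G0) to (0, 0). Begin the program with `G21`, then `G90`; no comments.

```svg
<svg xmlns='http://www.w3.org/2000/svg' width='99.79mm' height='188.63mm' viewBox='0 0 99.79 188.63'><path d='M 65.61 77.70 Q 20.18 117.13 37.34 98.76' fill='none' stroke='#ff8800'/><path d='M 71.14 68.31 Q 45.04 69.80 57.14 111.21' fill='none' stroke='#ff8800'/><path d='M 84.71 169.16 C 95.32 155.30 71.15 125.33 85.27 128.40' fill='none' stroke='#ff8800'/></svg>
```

viewBox `0 0 99.79 188.63` with mm width/height → 1 unit = 1 mm. Flip: y_m = 188.63 − y_svg.

**Shape 1** — `<path>` quadratic bezier, stroke `#ff8800` → score (S466, F1913). Control points (SVG): P0=(65.61,77.70), P1=(20.18,117.13), P2=(37.34,98.76); sampled at t=k/5. Machine vertices: (65.61,110.93) → (49.94,97.47) → (39.28,88.63) → (33.63,84.42) → (32.98,84.83) → (37.34,89.87). Open path.

**Shape 2** — `<path>` quadratic bezier, stroke `#ff8800` → score (S466, F1913). Control points (SVG): P0=(71.14,68.31), P1=(45.04,69.80), P2=(57.14,111.21); sampled at t=k/5. Machine vertices: (71.14,120.32) → (62.23,118.13) → (56.37,112.74) → (53.57,104.16) → (53.83,92.39) → (57.14,77.42). Open path.

**Shape 3** — `<path>` cubic bezier, stroke `#ff8800` → score (S466, F1913). Control points (SVG): P0=(84.71,169.16), P1=(95.32,155.30), P2=(71.15,125.33), P3=(85.27,128.40); sampled at t=k/5. Machine vertices: (84.71,19.47) → (87.49,29.33) → (85.42,40.69) → (82.03,51.20) → (80.81,58.50) → (85.27,60.23). Open path.

G21
G90
G0 X65.61 Y110.93
M3 S466
G1 X49.94 Y97.47 F1913
G1 X39.28 Y88.63
G1 X33.63 Y84.42
G1 X32.98 Y84.83
G1 X37.34 Y89.87
M5
G0 X71.14 Y120.32
M3 S466
G1 X62.23 Y118.13 F1913
G1 X56.37 Y112.74
G1 X53.57 Y104.16
G1 X53.83 Y92.39
G1 X57.14 Y77.42
M5
G0 X84.71 Y19.47
M3 S466
G1 X87.49 Y29.33 F1913
G1 X85.42 Y40.69
G1 X82.03 Y51.20
G1 X80.81 Y58.50
G1 X85.27 Y60.23
M5
G0 X0.00 Y0.00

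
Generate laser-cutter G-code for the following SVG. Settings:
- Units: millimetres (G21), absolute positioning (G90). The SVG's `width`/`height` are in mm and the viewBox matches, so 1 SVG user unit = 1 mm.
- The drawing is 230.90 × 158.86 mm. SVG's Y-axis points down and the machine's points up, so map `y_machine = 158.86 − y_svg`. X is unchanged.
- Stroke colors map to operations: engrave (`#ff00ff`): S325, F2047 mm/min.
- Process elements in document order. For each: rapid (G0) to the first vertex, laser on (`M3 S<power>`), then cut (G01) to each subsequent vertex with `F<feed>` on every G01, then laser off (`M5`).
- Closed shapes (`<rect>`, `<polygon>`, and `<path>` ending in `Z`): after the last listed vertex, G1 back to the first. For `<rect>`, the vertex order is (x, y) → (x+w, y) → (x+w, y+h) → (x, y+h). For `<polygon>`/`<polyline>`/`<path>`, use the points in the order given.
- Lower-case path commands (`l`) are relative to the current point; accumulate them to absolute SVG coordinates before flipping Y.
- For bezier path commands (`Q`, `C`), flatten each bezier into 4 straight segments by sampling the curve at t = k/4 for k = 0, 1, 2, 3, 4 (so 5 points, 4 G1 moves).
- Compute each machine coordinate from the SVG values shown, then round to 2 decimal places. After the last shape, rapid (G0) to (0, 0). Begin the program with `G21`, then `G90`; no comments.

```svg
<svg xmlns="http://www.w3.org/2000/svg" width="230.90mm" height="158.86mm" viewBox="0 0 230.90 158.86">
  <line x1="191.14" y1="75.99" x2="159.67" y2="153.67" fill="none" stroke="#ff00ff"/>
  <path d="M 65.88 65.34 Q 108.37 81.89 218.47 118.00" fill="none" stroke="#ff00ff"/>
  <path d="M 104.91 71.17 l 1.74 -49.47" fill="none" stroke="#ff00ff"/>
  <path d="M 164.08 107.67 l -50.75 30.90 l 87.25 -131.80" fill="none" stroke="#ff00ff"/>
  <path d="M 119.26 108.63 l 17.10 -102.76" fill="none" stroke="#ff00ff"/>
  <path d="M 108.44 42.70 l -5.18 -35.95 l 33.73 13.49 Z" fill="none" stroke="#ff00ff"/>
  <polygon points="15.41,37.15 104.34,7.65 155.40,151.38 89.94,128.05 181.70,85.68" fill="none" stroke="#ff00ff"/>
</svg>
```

G21
G90
G0 X191.14 Y82.87
M3 S325
G01 X159.67 Y5.19 F2047
M5
G0 X65.88 Y93.52
M3 S325
G01 X91.35 Y84.02 F2047
G01 X125.27 Y72.08 F2047
G01 X167.65 Y57.69 F2047
G01 X218.47 Y40.86 F2047
M5
G0 X104.91 Y87.69
M3 S325
G01 X106.65 Y137.16 F2047
M5
G0 X164.08 Y51.19
M3 S325
G01 X113.33 Y20.29 F2047
G01 X200.58 Y152.09 F2047
M5
G0 X119.26 Y50.23
M3 S325
G01 X136.36 Y152.99 F2047
M5
G0 X108.44 Y116.16
M3 S325
G01 X103.26 Y152.11 F2047
G01 X136.99 Y138.62 F2047
G01 X108.44 Y116.16 F2047
M5
G0 X15.41 Y121.71
M3 S325
G01 X104.34 Y151.21 F2047
G01 X155.40 Y7.48 F2047
G01 X89.94 Y30.81 F2047
G01 X181.70 Y73.18 F2047
G01 X15.41 Y121.71 F2047
M5
G0 X0.00 Y0.00

1 u = 1 mm; y_m = 158.86 − y.

[1] `<line>` line segment, #ff00ff→engrave S325 F2047: (191.14,82.87) → (159.67,5.19)

[2] `<path>` quadratic bezier, #ff00ff→engrave S325 F2047: (65.88,93.52) → (91.35,84.02) → (125.27,72.08) → (167.65,57.69) → (218.47,40.86)

[3] `<path>` line segment, #ff00ff→engrave S325 F2047: (104.91,87.69) → (106.65,137.16)

[4] `<path>` open polyline, #ff00ff→engrave S325 F2047: (164.08,51.19) → (113.33,20.29) → (200.58,152.09)

[5] `<path>` line segment, #ff00ff→engrave S325 F2047: (119.26,50.23) → (136.36,152.99)

[6] `<path>` regular polygon, #ff00ff→engrave S325 F2047: (108.44,116.16) → (103.26,152.11) → (136.99,138.62) → (108.44,116.16) (closed)

[7] `<polygon>` closed polygon, #ff00ff→engrave S325 F2047: (15.41,121.71) → (104.34,151.21) → (155.40,7.48) → (89.94,30.81) → (181.70,73.18) → (15.41,121.71) (closed)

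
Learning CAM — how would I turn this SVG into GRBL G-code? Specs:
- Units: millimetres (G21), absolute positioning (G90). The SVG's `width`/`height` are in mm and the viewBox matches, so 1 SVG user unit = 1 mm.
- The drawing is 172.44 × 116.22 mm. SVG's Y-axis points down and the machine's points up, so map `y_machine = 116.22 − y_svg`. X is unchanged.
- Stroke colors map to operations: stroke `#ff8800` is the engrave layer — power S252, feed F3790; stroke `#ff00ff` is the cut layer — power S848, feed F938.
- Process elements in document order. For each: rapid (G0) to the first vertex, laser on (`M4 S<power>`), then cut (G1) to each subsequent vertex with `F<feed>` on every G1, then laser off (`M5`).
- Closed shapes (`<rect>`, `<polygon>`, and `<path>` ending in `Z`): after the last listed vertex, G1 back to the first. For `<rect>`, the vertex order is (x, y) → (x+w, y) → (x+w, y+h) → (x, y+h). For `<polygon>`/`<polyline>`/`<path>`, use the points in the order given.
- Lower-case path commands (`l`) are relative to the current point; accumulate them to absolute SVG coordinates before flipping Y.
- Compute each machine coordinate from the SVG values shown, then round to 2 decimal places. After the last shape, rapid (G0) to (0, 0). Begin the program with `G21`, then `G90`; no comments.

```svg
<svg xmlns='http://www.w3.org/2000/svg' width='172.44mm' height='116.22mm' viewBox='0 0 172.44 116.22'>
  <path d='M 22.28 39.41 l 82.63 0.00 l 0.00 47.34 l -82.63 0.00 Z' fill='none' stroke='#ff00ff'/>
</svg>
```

viewBox `0 0 172.44 116.22` with mm width/height → 1 unit = 1 mm. Flip: y_m = 116.22 − y_svg.

**Shape 1** — `<path>` rectangle, stroke `#ff00ff` → cut (S848, F938). Machine vertices: (22.28,76.81) → (104.91,76.81) → (104.91,29.47) → (22.28,29.47) → (22.28,76.81). Closed: final G1 returns to the first vertex.

G21
G90
G0 X22.28 Y76.81
M4 S848
G1 X104.91 Y76.81 F938
G1 X104.91 Y29.47 F938
G1 X22.28 Y29.47 F938
G1 X22.28 Y76.81 F938
M5
G0 X0.00 Y0.00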